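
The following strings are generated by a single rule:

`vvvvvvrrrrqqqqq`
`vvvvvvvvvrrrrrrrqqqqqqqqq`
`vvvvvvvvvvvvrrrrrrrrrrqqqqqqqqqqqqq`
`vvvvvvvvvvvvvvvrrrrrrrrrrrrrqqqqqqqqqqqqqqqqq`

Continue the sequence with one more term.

The n-th term is 3n+3 v's then 3n+1 r's then 4n+1 q's (n = 1, 2, …).
For the next term, n = 5, so the run lengths are 18, 16, 21.

vvvvvvvvvvvvvvvvvvrrrrrrrrrrrrrrrrqqqqqqqqqqqqqqqqqqqqq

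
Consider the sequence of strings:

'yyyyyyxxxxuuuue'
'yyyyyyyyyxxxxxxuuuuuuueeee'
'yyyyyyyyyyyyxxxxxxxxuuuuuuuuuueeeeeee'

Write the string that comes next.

Reading off run lengths: y runs 6, 9, 12; x runs 4, 6, 8; u runs 4, 7, 10; e runs 1, 4, 7 — each is linear in n (n = 1, 2, …).
Setting n = 4 gives 15, 10, 13, 10 characters in each block.

yyyyyyyyyyyyyyyxxxxxxxxxxuuuuuuuuuuuuueeeeeeeeee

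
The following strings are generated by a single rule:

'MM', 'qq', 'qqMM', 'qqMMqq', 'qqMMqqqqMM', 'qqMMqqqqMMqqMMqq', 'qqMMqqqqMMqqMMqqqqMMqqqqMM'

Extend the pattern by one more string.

qqMMqqqqMMqqMMqqqqMMqqqqMMqqMMqqqqMMqqMMqq

Each term (from the third on) is the previous term followed by the one before it: term 3 = qq·MM = qqMM.
Continuing: qqMMqqqqMMqqMMqqqqMMqqqqMM · qqMMqqqqMMqqMMqq gives term 8.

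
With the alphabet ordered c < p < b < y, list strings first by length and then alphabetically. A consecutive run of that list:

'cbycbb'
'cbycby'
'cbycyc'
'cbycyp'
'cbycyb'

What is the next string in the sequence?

The successor of cbycyb increments the rightmost position that isn't already y and resets every position after it to c.

cbycyy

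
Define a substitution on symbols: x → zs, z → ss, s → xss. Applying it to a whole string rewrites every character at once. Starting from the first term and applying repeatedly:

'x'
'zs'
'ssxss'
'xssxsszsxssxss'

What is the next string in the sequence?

φ(xssxsszsxssxss) expands symbol-by-symbol to zs xss xss zs xss xss ss xss zs xss xss zs xss xss; joining the 14 pieces gives the next term.

zsxssxsszsxssxssssxsszsxssxsszsxssxss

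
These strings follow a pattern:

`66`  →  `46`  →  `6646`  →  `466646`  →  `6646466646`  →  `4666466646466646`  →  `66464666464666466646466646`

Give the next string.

466646664646664666464666464666466646466646

Each term (from the third on) is the two preceding terms concatenated in order: term 3 = 66·46 = 6646.
The next term joins 4666466646466646 and 66464666464666466646466646.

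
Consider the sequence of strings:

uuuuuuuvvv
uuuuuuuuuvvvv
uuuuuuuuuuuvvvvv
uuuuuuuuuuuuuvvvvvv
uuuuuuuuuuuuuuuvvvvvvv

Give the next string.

Each string has the form u^{2n+1} v^{n}, where the shown terms are n = 3, 4, 5, 6, 7.
Setting n = 8 gives 17, 8 characters in each block.

uuuuuuuuuuuuuuuuuvvvvvvvv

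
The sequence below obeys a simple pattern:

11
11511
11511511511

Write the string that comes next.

s(k+1) = s(k)·5·s(k) — each term doubles the last with '5' between the halves.
Doubling 11511511511 with '5' between the halves:

11511511511511511511511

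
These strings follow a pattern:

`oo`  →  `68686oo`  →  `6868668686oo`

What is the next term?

The strings grow by a fixed prefix 68686 each time.
Applying this once more to 6868668686oo:

686866868668686oo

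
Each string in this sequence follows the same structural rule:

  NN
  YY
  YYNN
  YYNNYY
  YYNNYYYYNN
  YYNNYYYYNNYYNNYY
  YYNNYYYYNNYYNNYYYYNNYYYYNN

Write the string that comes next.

From term 3 onward, concatenate the last term with the second-to-last: YY·NN = YYNN, YYNN·YY = YYNNYY, …
The next term joins YYNNYYYYNNYYNNYYYYNNYYYYNN and YYNNYYYYNNYYNNYY.

YYNNYYYYNNYYNNYYYYNNYYYYNNYYNNYYYYNNYYNNYY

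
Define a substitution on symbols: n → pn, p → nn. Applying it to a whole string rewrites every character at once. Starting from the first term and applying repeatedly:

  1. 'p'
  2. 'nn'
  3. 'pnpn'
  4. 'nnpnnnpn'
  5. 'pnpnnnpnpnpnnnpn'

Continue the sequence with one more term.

φ(pnpnnnpnpnpnnnpn) expands symbol-by-symbol to nn pn nn pn pn pn nn pn nn pn nn pn pn pn nn pn; joining the 16 pieces gives the next term.

nnpnnnpnpnpnnnpnnnpnnnpnpnpnnnpn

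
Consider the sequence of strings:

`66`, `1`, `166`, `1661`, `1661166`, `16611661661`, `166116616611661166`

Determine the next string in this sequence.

This is a Fibonacci-style word recurrence s(k) = s(k−1)·s(k−2): e.g. 1·66 = 166.
The next term joins 166116616611661166 and 16611661661.

16611661661166116616611661661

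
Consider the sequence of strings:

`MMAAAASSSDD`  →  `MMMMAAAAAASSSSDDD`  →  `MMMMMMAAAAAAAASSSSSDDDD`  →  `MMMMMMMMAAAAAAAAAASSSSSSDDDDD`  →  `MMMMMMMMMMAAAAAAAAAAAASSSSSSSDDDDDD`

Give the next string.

Reading off run lengths: M runs 2, 4, 6, 8, 10; A runs 4, 6, 8, 10, 12; S runs 3, 4, 5, 6, 7; D runs 2, 3, 4, 5, 6 — each is linear in n, where the shown terms are n = 2, 3, 4, 5, 6.
At n = 7 the blocks have lengths 12, 14, 8, 7.

MMMMMMMMMMMMAAAAAAAAAAAAAASSSSSSSSDDDDDDD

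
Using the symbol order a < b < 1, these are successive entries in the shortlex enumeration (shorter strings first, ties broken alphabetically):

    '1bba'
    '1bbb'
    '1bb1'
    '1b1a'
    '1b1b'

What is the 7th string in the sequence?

11aa

Continuing the enumeration 2 steps past 1b1b: 1b1b → 1b11 → (answer).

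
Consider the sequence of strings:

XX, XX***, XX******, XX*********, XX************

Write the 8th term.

XX*********************

Every step adds *** to the end: s(k+1) = s(k)·***.
From XX************, 3 further steps: XX************ → XX*************** → XX****************** → (answer).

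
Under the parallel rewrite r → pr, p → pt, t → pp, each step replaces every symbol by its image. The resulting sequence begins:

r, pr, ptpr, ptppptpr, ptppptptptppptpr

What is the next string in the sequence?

Applying the rule to each of the 16 symbols of ptppptptptppptpr gives the pieces pt pp pt pt pt pp pt pp pt pp pt pt pt pp pt pr, which concatenate to the answer.

ptppptptptppptppptppptptptppptpr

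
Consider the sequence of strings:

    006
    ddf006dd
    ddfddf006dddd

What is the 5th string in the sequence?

ddfddfddfddf006dddddddd

Every step adds ddf to the front and dd to the end of the previous string.
From ddfddf006dddd, 2 further steps: ddfddf006dddd → ddfddfddf006dddddd → (answer).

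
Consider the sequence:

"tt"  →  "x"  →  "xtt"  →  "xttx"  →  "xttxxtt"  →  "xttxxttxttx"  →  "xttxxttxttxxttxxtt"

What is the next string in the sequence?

Each term (from the third on) is the previous term followed by the one before it: term 3 = x·tt = xtt.
The next term joins xttxxttxttxxttxxtt and xttxxttxttx.

xttxxttxttxxttxxttxttxxttxttx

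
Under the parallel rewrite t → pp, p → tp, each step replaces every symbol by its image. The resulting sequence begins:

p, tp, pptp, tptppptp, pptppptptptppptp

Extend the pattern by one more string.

Rewriting the 16 symbols of pptppptptptppptp one by one yields tp tp pp tp tp tp pp tp pp tp pp tp tp tp pp tp; concatenated:

tptppptptptppptppptppptptptppptp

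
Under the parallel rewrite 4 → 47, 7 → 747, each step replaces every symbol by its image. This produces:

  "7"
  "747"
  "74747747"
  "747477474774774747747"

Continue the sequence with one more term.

Rewriting the 21 symbols of 747477474774774747747 one by one yields 747 47 747 47 747 747 47 747 47 747 747 47 747 747 47 747 47 747 747 47 747; concatenated:

7474774747747747477474774774747747747477474774774747747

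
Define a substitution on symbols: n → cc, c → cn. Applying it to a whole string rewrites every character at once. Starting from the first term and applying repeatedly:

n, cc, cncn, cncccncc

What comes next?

Rewriting each symbol of cncccncc: c→cn, n→cc, c→cn, c→cn, c→cn, n→cc, c→cn, c→cn, which concatenates to cn cc cn cn cn cc cn cn.

cncccncncncccncn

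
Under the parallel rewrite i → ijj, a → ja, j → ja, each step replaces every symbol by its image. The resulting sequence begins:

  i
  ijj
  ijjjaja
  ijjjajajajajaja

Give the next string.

ijjjajajajajajajajajajajajajaja

Applying the rule to each of the 15 symbols of ijjjajajajajaja gives the pieces ijj ja ja ja ja ja ja ja ja ja ja ja ja ja ja, which concatenate to the answer.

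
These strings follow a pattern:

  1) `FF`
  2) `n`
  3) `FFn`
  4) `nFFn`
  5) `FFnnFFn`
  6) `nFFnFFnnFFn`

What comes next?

From term 3 onward, concatenate the second-to-last term with the last: FF·n = FFn, n·FFn = nFFn, …
Continuing: FFnnFFn · nFFnFFnnFFn gives term 7.

FFnnFFnnFFnFFnnFFn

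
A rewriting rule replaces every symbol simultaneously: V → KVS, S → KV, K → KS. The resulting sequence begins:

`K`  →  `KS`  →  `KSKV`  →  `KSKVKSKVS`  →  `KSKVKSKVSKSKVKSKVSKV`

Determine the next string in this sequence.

Rewriting the 20 symbols of KSKVKSKVSKSKVKSKVSKV one by one yields KS KV KS KVS KS KV KS KVS KV KS KV KS KVS KS KV KS KVS KV KS KVS; concatenated:

KSKVKSKVSKSKVKSKVSKVKSKVKSKVSKSKVKSKVSKVKSKVS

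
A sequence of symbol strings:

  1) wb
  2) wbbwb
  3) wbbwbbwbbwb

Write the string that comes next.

s(k+1) = s(k)·b·s(k) — each term doubles the last with 'b' between the halves.
Doubling wbbwbbwbbwb with 'b' between the halves:

wbbwbbwbbwbbwbbwbbwbbwb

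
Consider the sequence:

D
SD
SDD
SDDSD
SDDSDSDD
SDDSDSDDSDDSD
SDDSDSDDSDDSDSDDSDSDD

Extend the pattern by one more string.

SDDSDSDDSDDSDSDDSDSDDSDDSDSDDSDDSD

From term 3 onward, concatenate the last term with the second-to-last: SD·D = SDD, SDD·SD = SDDSD, …
Continuing: SDDSDSDDSDDSDSDDSDSDD · SDDSDSDDSDDSD gives term 8.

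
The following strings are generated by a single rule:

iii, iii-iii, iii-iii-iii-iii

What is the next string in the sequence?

iii-iii-iii-iii-iii-iii-iii-iii

s(k+1) = s(k)·-·s(k) — each term doubles the last with '-' between the halves.
So the next term is two copies of iii-iii-iii-iii with '-' between the halves.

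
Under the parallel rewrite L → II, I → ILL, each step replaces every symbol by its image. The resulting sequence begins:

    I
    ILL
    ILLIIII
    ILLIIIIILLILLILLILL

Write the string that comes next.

Replace each of the 19 characters of ILLIIIIILLILLILLILL in place — ILL II II ILL ILL ILL ILL ILL II II ILL II II ILL II II ILL II II — and concatenate.

ILLIIIIILLILLILLILLILLIIIIILLIIIIILLIIIIILLIIII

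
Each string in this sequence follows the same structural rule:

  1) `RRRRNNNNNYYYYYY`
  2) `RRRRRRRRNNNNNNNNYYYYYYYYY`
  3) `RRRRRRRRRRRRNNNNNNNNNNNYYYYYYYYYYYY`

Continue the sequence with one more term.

RRRRRRRRRRRRRRRRNNNNNNNNNNNNNNYYYYYYYYYYYYYYY

The n-th term is 4n R's then 3n+2 N's then 3n+3 Y's (n = 1, 2, …).
For the next term, n = 4, so the run lengths are 16, 14, 15.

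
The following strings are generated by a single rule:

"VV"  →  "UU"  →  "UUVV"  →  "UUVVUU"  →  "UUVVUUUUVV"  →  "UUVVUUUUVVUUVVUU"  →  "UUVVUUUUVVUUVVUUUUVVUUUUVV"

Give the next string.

This is a Fibonacci-style word recurrence s(k) = s(k−1)·s(k−2): e.g. UU·VV = UUVV.
The next term joins UUVVUUUUVVUUVVUUUUVVUUUUVV and UUVVUUUUVVUUVVUU.

UUVVUUUUVVUUVVUUUUVVUUUUVVUUVVUUUUVVUUVVUU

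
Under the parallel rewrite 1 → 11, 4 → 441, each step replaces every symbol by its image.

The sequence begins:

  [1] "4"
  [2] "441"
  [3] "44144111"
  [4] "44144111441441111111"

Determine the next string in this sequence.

441441114414411111114414411144144111111111111111

Applying the rule to each of the 20 symbols of 44144111441441111111 gives the pieces 441 441 11 441 441 11 11 11 441 441 11 441 441 11 11 11 11 11 11 11, which concatenate to the answer.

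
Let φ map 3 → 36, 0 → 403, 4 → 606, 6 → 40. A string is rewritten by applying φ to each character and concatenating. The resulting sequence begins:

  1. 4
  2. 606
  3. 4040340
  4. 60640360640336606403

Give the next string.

φ(60640360640336606403) expands symbol-by-symbol to 40 403 40 606 403 36 40 403 40 606 403 36 36 40 40 403 40 606 403 36; joining the 20 pieces gives the next term.

4040340606403364040340606403363640404034060640336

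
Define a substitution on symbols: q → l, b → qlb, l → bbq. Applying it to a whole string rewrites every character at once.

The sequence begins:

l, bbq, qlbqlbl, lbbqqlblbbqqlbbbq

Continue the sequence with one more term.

bbqqlbqlbllbbqqlbbbqqlbqlbllbbqqlbqlbqlbl

Replace each of the 17 characters of lbbqqlblbbqqlbbbq in place — bbq qlb qlb l l bbq qlb bbq qlb qlb l l bbq qlb qlb qlb l — and concatenate.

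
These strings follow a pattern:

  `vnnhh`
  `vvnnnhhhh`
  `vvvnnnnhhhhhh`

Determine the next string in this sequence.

The n-th term is n v's then n+1 n's then 2n h's (n = 1, 2, …).
Setting n = 4 gives 4, 5, 8 characters in each block.

vvvvnnnnnhhhhhhhh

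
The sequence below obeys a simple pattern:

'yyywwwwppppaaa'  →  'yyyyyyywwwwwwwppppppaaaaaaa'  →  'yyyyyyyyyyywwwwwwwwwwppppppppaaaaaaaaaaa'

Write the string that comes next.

yyyyyyyyyyyyyyywwwwwwwwwwwwwppppppppppaaaaaaaaaaaaaaa

Reading off run lengths: y runs 3, 7, 11; w runs 4, 7, 10; p runs 4, 6, 8; a runs 3, 7, 11 — each is linear in n (n = 1, 2, …).
Setting n = 4 gives 15, 13, 10, 15 characters in each block.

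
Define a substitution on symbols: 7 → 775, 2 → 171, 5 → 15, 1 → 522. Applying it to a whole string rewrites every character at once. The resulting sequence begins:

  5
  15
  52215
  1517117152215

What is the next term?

Rewriting the 13 symbols of 1517117152215 one by one yields 522 15 522 775 522 522 775 522 15 171 171 522 15; concatenated:

522155227755225227755221517117152215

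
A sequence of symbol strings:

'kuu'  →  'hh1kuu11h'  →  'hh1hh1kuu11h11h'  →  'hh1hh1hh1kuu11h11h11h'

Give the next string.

Every step adds hh1 to the front and 11h to the end of the previous string.
Applying this once more to hh1hh1hh1kuu11h11h11h:

hh1hh1hh1hh1kuu11h11h11h11h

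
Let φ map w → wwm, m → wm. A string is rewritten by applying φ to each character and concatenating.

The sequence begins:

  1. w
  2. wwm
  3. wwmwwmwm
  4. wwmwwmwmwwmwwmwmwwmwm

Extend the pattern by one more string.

φ(wwmwwmwmwwmwwmwmwwmwm) expands symbol-by-symbol to wwm wwm wm wwm wwm wm wwm wm wwm wwm wm wwm wwm wm wwm wm wwm wwm wm wwm wm; joining the 21 pieces gives the next term.

wwmwwmwmwwmwwmwmwwmwmwwmwwmwmwwmwwmwmwwmwmwwmwwmwmwwmwm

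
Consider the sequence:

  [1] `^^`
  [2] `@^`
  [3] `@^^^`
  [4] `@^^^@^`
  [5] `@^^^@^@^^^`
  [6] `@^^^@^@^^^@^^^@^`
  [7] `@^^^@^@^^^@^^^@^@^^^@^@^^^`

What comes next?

@^^^@^@^^^@^^^@^@^^^@^@^^^@^^^@^@^^^@^^^@^

Each term (from the third on) is the previous term followed by the one before it: term 3 = @^·^^ = @^^^.
So term 8 is @^^^@^@^^^@^^^@^@^^^@^@^^^·@^^^@^@^^^@^^^@^.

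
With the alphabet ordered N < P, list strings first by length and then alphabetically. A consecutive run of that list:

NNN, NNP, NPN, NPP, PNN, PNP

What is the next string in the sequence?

Treat PNP as a base-2 numeral over the given alphabet and add one, carrying through any trailing P's.

PPN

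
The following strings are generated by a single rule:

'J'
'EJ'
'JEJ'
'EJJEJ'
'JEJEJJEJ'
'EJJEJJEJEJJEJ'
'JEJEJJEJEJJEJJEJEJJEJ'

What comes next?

EJJEJJEJEJJEJJEJEJJEJEJJEJJEJEJJEJ

Each term (from the third on) is the two preceding terms concatenated in order: term 3 = J·EJ = JEJ.
So term 8 is EJJEJJEJEJJEJ·JEJEJJEJEJJEJJEJEJJEJ.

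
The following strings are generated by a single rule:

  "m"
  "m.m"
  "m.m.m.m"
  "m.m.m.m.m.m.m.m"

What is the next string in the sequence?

Every step duplicates the string with '.' between the halves.
Doubling m.m.m.m.m.m.m.m with '.' between the halves:

m.m.m.m.m.m.m.m.m.m.m.m.m.m.m.m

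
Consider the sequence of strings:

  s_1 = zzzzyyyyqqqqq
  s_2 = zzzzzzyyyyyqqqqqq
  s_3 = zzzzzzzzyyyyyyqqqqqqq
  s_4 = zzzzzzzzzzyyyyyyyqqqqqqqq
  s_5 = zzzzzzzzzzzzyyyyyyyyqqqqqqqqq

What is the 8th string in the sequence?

Each string has the form z^{2n-2} y^{n+1} q^{n+2}, where the shown terms are n = 3, 4, 5, 6, 7.
At n = 10 the blocks have lengths 18, 11, 12.

zzzzzzzzzzzzzzzzzzyyyyyyyyyyyqqqqqqqqqqqq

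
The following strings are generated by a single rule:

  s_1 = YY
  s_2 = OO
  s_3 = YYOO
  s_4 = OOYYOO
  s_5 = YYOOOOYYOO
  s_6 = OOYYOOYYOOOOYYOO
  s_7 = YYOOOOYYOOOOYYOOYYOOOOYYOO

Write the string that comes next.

This is a Fibonacci-style word recurrence s(k) = s(k−2)·s(k−1): e.g. YY·OO = YYOO.
Continuing: OOYYOOYYOOOOYYOO · YYOOOOYYOOOOYYOOYYOOOOYYOO gives term 8.

OOYYOOYYOOOOYYOOYYOOOOYYOOOOYYOOYYOOOOYYOO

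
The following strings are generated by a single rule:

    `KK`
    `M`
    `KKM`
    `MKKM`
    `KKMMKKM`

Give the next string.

MKKMKKMMKKM

This is a Fibonacci-style word recurrence s(k) = s(k−2)·s(k−1): e.g. KK·M = KKM.
The next term joins MKKM and KKMMKKM.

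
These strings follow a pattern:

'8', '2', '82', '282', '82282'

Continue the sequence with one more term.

28282282

This is a Fibonacci-style word recurrence s(k) = s(k−2)·s(k−1): e.g. 8·2 = 82.
So term 6 is 282·82282.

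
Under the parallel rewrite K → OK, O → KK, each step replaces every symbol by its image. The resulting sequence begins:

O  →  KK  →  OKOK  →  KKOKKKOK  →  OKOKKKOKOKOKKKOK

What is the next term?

KKOKKKOKOKOKKKOKKKOKKKOKOKOKKKOK

Applying the rule to each of the 16 symbols of OKOKKKOKOKOKKKOK gives the pieces KK OK KK OK OK OK KK OK KK OK KK OK OK OK KK OK, which concatenate to the answer.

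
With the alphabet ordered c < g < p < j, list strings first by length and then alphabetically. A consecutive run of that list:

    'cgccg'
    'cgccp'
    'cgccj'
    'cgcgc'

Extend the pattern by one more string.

Find the rightmost character of cgcgc below j, bump it to the next letter, and reset everything to its right to c.

cgcgg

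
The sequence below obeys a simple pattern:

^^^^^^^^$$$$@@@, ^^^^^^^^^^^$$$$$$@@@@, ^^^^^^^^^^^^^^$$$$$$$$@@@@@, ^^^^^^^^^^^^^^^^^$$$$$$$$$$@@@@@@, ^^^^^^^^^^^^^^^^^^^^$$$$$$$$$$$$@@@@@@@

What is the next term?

The n-th term is 3n+2 ^'s then 2n $'s then n+1 @'s, where the shown terms are n = 2, 3, 4, 5, 6.
At n = 7 the blocks have lengths 23, 14, 8.

^^^^^^^^^^^^^^^^^^^^^^^$$$$$$$$$$$$$$@@@@@@@@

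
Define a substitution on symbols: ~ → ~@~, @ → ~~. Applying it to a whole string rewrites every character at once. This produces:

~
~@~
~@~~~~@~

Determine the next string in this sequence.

Apply φ to ~@~~~~@~ symbol by symbol: ~→~@~, @→~~, ~→~@~, ~→~@~, ~→~@~, ~→~@~, @→~~, ~→~@~; joined: ~@~ ~~ ~@~ ~@~ ~@~ ~@~ ~~ ~@~.

~@~~~~@~~@~~@~~@~~~~@~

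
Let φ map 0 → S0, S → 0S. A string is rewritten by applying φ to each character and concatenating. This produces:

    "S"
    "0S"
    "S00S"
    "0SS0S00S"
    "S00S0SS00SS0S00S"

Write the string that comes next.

φ(S00S0SS00SS0S00S) expands symbol-by-symbol to 0S S0 S0 0S S0 0S 0S S0 S0 0S 0S S0 0S S0 S0 0S; joining the 16 pieces gives the next term.

0SS0S00SS00S0SS0S00S0SS00SS0S00S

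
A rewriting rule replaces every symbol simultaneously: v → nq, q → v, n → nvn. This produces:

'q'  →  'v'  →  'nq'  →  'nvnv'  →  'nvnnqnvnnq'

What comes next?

nvnnqnvnnvnvnvnnqnvnnvnv

Apply φ to nvnnqnvnnq symbol by symbol: n→nvn, v→nq, n→nvn, n→nvn, q→v, n→nvn, v→nq, n→nvn, n→nvn, q→v; joined: nvn nq nvn nvn v nvn nq nvn nvn v.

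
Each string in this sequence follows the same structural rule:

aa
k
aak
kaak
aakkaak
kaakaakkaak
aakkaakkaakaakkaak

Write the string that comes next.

This is a Fibonacci-style word recurrence s(k) = s(k−2)·s(k−1): e.g. aa·k = aak.
The next term joins kaakaakkaak and aakkaakkaakaakkaak.

kaakaakkaakaakkaakkaakaakkaak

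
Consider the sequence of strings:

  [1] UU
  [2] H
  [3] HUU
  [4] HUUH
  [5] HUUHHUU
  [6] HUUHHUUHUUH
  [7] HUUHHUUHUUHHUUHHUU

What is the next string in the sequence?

Each term (from the third on) is the previous term followed by the one before it: term 3 = H·UU = HUU.
So term 8 is HUUHHUUHUUHHUUHHUU·HUUHHUUHUUH.

HUUHHUUHUUHHUUHHUUHUUHHUUHUUH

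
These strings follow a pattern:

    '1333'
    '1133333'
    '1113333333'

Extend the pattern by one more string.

1111333333333

Term n consists of n 1's, followed by 2n+1 3's (n = 1, 2, …).
For the next term, n = 4, so the run lengths are 4, 9.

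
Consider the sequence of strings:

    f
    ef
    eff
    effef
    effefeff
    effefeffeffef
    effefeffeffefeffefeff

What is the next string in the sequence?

effefeffeffefeffefeffeffefeffeffef

This is a Fibonacci-style word recurrence s(k) = s(k−1)·s(k−2): e.g. ef·f = eff.
The next term joins effefeffeffefeffefeff and effefeffeffef.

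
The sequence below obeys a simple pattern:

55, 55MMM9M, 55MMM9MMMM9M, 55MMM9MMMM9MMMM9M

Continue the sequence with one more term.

55MMM9MMMM9MMMM9MMMM9M

Each term is the previous one with MMM9M appended.
So the next term is 55MMM9MMMM9MMMM9M·MMM9M.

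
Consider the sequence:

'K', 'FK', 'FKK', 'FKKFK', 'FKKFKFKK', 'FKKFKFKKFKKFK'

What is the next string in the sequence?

FKKFKFKKFKKFKFKKFKFKK

From term 3 onward, concatenate the last term with the second-to-last: FK·K = FKK, FKK·FK = FKKFK, …
The next term joins FKKFKFKKFKKFK and FKKFKFKK.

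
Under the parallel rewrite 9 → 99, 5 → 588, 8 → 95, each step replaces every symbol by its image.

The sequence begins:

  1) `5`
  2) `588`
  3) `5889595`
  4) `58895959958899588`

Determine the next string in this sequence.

φ(58895959958899588) expands symbol-by-symbol to 588 95 95 99 588 99 588 99 99 588 95 95 99 99 588 95 95; joining the 17 pieces gives the next term.

588959599588995889999588959599995889595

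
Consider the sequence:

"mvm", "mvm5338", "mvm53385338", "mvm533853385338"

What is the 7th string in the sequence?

mvm533853385338533853385338

The strings grow by a fixed suffix 5338 each time.
From mvm533853385338, 3 further steps: mvm533853385338 → mvm5338533853385338 → mvm53385338533853385338 → (answer).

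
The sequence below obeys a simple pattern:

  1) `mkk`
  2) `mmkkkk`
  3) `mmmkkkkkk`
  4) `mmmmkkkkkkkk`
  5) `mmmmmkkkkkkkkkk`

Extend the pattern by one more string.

mmmmmmkkkkkkkkkkkk

The n-th term is n m's then 2n k's (n = 1, 2, …).
At n = 6 the blocks have lengths 6, 12.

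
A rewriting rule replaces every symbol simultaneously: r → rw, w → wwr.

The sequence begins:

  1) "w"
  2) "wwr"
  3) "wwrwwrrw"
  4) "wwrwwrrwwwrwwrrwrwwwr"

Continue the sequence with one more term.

wwrwwrrwwwrwwrrwrwwwrwwrwwrrwwwrwwrrwrwwwrrwwwrwwrwwrrw

Replace each of the 21 characters of wwrwwrrwwwrwwrrwrwwwr in place — wwr wwr rw wwr wwr rw rw wwr wwr wwr rw wwr wwr rw rw wwr rw wwr wwr wwr rw — and concatenate.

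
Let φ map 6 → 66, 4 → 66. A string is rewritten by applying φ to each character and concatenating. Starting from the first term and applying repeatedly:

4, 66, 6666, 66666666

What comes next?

6666666666666666

Rewriting each symbol of 66666666: 6→66, 6→66, 6→66, 6→66, 6→66, 6→66, 6→66, 6→66, which concatenates to 66 66 66 66 66 66 66 66.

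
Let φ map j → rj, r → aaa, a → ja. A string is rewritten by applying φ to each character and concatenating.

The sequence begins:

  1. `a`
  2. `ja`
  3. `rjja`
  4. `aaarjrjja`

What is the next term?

jajajaaaarjaaarjrjja

Rewriting each symbol of aaarjrjja: a→ja, a→ja, a→ja, r→aaa, j→rj, r→aaa, j→rj, j→rj, a→ja, which concatenates to ja ja ja aaa rj aaa rj rj ja.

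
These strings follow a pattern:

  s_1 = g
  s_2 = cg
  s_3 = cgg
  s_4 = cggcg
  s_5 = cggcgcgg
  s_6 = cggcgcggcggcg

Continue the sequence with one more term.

cggcgcggcggcgcggcgcgg

From term 3 onward, concatenate the last term with the second-to-last: cg·g = cgg, cgg·cg = cggcg, …
So term 7 is cggcgcggcggcg·cggcgcgg.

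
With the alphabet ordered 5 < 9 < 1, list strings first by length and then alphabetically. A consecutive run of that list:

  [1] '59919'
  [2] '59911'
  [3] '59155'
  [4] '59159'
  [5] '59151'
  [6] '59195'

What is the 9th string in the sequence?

59115

Advancing 3 positions from 59195 through 59195 → 59199 → 59191 reaches term 9.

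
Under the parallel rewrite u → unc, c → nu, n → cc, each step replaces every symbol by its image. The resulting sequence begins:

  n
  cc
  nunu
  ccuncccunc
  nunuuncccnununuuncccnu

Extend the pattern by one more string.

Applying the rule to each of the 22 symbols of nunuuncccnununuuncccnu gives the pieces cc unc cc unc unc cc nu nu nu cc unc cc unc cc unc unc cc nu nu nu cc unc, which concatenate to the answer.

ccuncccuncuncccnununuccuncccuncccuncuncccnununuccunc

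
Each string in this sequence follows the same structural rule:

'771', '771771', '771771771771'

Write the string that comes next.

771771771771771771771771

s(k+1) = s(k)·s(k) — each term doubles the last.
So the next term is two copies of 771771771771.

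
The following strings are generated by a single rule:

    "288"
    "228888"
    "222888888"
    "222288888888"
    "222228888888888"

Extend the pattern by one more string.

222222888888888888

The n-th term is n 2's then 2n 8's (n = 1, 2, …).
For the next term, n = 6, so the run lengths are 6, 12.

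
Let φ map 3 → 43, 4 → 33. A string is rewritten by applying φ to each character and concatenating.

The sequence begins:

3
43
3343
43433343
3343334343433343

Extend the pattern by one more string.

43433343434333433343334343433343

Replace each of the 16 characters of 3343334343433343 in place — 43 43 33 43 43 43 33 43 33 43 33 43 43 43 33 43 — and concatenate.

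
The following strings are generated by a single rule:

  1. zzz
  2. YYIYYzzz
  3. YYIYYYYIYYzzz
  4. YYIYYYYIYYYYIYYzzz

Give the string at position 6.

Every step adds YYIYY at the front: s(k+1) = YYIYY·s(k).
From YYIYYYYIYYYYIYYzzz, 2 further steps: YYIYYYYIYYYYIYYzzz → YYIYYYYIYYYYIYYYYIYYzzz → (answer).

YYIYYYYIYYYYIYYYYIYYYYIYYzzz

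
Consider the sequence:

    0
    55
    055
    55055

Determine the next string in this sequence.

From term 3 onward, concatenate the second-to-last term with the last: 0·55 = 055, 55·055 = 55055, …
Continuing: 055 · 55055 gives term 5.

05555055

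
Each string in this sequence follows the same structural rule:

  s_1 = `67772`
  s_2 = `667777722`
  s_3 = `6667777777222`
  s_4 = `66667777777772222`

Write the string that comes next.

Each string has the form 6^{n} 7^{2n+1} 2^{n} (n = 1, 2, …).
At n = 5 the blocks have lengths 5, 11, 5.

666667777777777722222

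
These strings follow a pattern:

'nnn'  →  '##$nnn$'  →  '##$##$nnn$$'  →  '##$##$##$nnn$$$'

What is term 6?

Each term wraps the previous one in ##$ on the left and $ on the right.
From ##$##$##$nnn$$$, 2 further steps: ##$##$##$nnn$$$ → ##$##$##$##$nnn$$$$ → (answer).

##$##$##$##$##$nnn$$$$$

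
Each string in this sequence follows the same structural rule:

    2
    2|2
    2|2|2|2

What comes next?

Each string is two copies of the previous one joined by '|'.
One more doubling of 2|2|2|2 gives the answer.

2|2|2|2|2|2|2|2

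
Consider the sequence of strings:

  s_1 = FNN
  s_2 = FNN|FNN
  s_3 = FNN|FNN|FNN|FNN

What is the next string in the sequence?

Every step duplicates the string with '|' between the halves.
Doubling FNN|FNN|FNN|FNN with '|' between the halves:

FNN|FNN|FNN|FNN|FNN|FNN|FNN|FNN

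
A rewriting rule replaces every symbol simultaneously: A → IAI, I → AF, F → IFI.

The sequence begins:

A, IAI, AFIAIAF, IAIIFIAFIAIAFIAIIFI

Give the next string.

Replace each of the 19 characters of IAIIFIAFIAIAFIAIIFI in place — AF IAI AF AF IFI AF IAI IFI AF IAI AF IAI IFI AF IAI AF AF IFI AF — and concatenate.

AFIAIAFAFIFIAFIAIIFIAFIAIAFIAIIFIAFIAIAFAFIFIAF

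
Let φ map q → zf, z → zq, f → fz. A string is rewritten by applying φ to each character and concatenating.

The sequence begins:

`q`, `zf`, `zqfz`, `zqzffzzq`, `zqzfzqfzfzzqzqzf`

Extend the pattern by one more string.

Rewriting the 16 symbols of zqzfzqfzfzzqzqzf one by one yields zq zf zq fz zq zf fz zq fz zq zq zf zq zf zq fz; concatenated:

zqzfzqfzzqzffzzqfzzqzqzfzqzfzqfz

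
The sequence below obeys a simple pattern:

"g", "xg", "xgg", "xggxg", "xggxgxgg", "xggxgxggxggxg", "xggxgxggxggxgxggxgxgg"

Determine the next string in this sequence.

xggxgxggxggxgxggxgxggxggxgxggxggxg

Each term (from the third on) is the previous term followed by the one before it: term 3 = xg·g = xgg.
So term 8 is xggxgxggxggxgxggxgxgg·xggxgxggxggxg.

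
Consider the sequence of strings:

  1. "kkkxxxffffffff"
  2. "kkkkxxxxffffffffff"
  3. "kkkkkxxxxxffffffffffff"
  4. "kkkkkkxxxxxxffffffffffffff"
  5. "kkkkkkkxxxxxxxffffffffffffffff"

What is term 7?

kkkkkkkkkxxxxxxxxxffffffffffffffffffff

Each string has the form k^{n} x^{n} f^{2n+2}, where the shown terms are n = 3, 4, 5, 6, 7.
For term 7, n = 9, so the run lengths are 9, 9, 20.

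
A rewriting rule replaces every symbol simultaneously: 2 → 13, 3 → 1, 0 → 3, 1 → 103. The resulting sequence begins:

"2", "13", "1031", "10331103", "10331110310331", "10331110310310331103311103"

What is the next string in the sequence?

103311103103103311033110331110310331110310310331

Applying the rule to each of the 26 symbols of 10331110310310331103311103 gives the pieces 103 3 1 1 103 103 103 3 1 103 3 1 103 3 1 1 103 103 3 1 1 103 103 103 3 1, which concatenate to the answer.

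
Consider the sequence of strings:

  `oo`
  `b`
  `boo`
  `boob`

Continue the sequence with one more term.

boobboo

This is a Fibonacci-style word recurrence s(k) = s(k−1)·s(k−2): e.g. b·oo = boo.
Continuing: boob · boo gives term 5.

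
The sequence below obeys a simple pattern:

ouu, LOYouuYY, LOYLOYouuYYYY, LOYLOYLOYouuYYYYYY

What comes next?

LOYLOYLOYLOYouuYYYYYYYY

Every step adds LOY to the front and YY to the end of the previous string.
One more step from LOYLOYLOYouuYYYYYY gives the answer.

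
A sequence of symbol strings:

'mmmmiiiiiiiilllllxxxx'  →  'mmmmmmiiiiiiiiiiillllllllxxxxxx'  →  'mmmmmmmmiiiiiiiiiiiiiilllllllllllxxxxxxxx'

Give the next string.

Reading off run lengths: m runs 4, 6, 8; i runs 8, 11, 14; l runs 5, 8, 11; x runs 4, 6, 8 — each is linear in n, where the shown terms are n = 2, 3, 4.
At n = 5 the blocks have lengths 10, 17, 14, 10.

mmmmmmmmmmiiiiiiiiiiiiiiiiillllllllllllllxxxxxxxxxx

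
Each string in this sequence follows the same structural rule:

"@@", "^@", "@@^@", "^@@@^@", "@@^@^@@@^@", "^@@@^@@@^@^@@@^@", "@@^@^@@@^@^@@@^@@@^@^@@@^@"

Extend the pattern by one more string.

^@@@^@@@^@^@@@^@@@^@^@@@^@^@@@^@@@^@^@@@^@

This is a Fibonacci-style word recurrence s(k) = s(k−2)·s(k−1): e.g. @@·^@ = @@^@.
Continuing: ^@@@^@@@^@^@@@^@ · @@^@^@@@^@^@@@^@@@^@^@@@^@ gives term 8.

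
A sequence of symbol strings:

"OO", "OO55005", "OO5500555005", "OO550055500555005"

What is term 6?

OO5500555005550055500555005

The strings grow by a fixed suffix 55005 each time.
From OO550055500555005, 2 further steps: OO550055500555005 → OO55005550055500555005 → (answer).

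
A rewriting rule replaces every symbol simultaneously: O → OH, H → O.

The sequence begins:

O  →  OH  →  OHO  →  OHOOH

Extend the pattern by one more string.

Rewriting each symbol of OHOOH: O→OH, H→O, O→OH, O→OH, H→O, which concatenates to OH O OH OH O.

OHOOHOHO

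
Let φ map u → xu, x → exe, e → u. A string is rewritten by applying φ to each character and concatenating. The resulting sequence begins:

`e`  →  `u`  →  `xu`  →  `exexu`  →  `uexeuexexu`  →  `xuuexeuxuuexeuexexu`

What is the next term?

Replace each of the 19 characters of xuuexeuxuuexeuexexu in place — exe xu xu u exe u xu exe xu xu u exe u xu u exe u exe xu — and concatenate.

exexuxuuexeuxuexexuxuuexeuxuuexeuexexu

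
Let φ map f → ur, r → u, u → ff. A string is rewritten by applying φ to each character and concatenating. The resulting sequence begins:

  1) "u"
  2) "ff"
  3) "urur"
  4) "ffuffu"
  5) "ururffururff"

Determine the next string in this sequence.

ffuffuururffuffuurur

Apply φ to ururffururff symbol by symbol: u→ff, r→u, u→ff, r→u, f→ur, f→ur, u→ff, r→u, u→ff, r→u, f→ur, f→ur; joined: ff u ff u ur ur ff u ff u ur ur.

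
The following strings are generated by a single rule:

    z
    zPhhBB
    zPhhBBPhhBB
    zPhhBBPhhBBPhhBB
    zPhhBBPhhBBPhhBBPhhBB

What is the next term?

The strings grow by a fixed suffix PhhBB each time.
So the next term is zPhhBBPhhBBPhhBBPhhBB·PhhBB.

zPhhBBPhhBBPhhBBPhhBBPhhBB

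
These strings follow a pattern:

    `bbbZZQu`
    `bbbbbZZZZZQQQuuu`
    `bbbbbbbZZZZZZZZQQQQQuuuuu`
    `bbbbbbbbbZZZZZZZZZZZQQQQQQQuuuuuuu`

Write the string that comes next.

The n-th term is 2n+1 b's then 3n-1 Z's then 2n-1 Q's then 2n-1 u's (n = 1, 2, …).
Setting n = 5 gives 11, 14, 9, 9 characters in each block.

bbbbbbbbbbbZZZZZZZZZZZZZZQQQQQQQQQuuuuuuuuu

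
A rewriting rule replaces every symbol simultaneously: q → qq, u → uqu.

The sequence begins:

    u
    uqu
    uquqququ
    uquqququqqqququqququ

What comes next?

uquqququqqqququqququqqqqqqqququqququqqqququqququ

φ(uquqququqqqququqququ) expands symbol-by-symbol to uqu qq uqu qq qq uqu qq uqu qq qq qq qq uqu qq uqu qq qq uqu qq uqu; joining the 20 pieces gives the next term.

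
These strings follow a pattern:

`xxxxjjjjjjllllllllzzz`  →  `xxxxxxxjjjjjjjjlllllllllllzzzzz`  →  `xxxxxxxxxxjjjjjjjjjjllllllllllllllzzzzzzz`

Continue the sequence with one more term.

Term n consists of 3n-2 x's, followed by 2n+2 j's, followed by 3n+2 l's, followed by 2n-1 z's, where the shown terms are n = 2, 3, 4.
For the next term, n = 5, so the run lengths are 13, 12, 17, 9.

xxxxxxxxxxxxxjjjjjjjjjjjjlllllllllllllllllzzzzzzzzz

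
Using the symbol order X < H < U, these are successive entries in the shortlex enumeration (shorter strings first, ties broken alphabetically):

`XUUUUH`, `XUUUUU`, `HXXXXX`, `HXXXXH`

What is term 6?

HXXXHX

Stepping forward 2 times from HXXXXH: HXXXXH → HXXXXU, then the target.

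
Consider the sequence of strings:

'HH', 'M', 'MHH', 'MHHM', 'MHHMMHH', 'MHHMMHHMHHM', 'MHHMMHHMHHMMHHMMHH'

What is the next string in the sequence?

From term 3 onward, concatenate the last term with the second-to-last: M·HH = MHH, MHH·M = MHHM, …
So term 8 is MHHMMHHMHHMMHHMMHH·MHHMMHHMHHM.

MHHMMHHMHHMMHHMMHHMHHMMHHMHHM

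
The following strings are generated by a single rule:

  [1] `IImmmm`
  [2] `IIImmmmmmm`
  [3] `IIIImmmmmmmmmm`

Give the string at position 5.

IIIIIImmmmmmmmmmmmmmmm

The n-th term is n+1 I's then 3n+1 m's (n = 1, 2, …).
For term 5, n = 5, so the run lengths are 6, 16.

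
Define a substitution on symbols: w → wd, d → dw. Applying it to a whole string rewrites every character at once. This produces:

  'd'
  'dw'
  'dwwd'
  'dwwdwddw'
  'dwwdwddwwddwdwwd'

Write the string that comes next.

Rewriting the 16 symbols of dwwdwddwwddwdwwd one by one yields dw wd wd dw wd dw dw wd wd dw dw wd dw wd wd dw; concatenated:

dwwdwddwwddwdwwdwddwdwwddwwdwddw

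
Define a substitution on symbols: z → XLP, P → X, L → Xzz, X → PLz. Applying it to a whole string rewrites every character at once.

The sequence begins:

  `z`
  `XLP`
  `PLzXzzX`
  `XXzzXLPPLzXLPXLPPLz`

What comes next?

Rewriting the 19 symbols of XXzzXLPPLzXLPXLPPLz one by one yields PLz PLz XLP XLP PLz Xzz X X Xzz XLP PLz Xzz X PLz Xzz X X Xzz XLP; concatenated:

PLzPLzXLPXLPPLzXzzXXXzzXLPPLzXzzXPLzXzzXXXzzXLP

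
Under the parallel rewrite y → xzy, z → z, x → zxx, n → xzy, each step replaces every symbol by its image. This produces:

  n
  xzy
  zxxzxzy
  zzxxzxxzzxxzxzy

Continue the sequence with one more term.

zzzxxzxxzzxxzxxzzzxxzxxzzxxzxzy

φ(zzxxzxxzzxxzxzy) expands symbol-by-symbol to z z zxx zxx z zxx zxx z z zxx zxx z zxx z xzy; joining the 15 pieces gives the next term.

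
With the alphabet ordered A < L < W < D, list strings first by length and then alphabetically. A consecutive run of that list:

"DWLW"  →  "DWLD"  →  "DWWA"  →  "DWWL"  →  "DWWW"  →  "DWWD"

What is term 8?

DWDL

Stepping forward 2 times from DWWD: DWWD → DWDA, then the target.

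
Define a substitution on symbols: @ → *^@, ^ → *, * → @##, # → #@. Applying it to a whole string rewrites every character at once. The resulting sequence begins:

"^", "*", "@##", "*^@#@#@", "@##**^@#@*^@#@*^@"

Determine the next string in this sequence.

Rewriting the 17 symbols of @##**^@#@*^@#@*^@ one by one yields *^@ #@ #@ @## @## * *^@ #@ *^@ @## * *^@ #@ *^@ @## * *^@; concatenated:

*^@#@#@@##@##**^@#@*^@@##**^@#@*^@@##**^@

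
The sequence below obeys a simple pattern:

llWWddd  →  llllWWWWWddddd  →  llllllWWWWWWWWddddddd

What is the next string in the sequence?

llllllllWWWWWWWWWWWddddddddd

Reading off run lengths: l runs 2, 4, 6; W runs 2, 5, 8; d runs 3, 5, 7 — each is linear in n (n = 1, 2, …).
Setting n = 4 gives 8, 11, 9 characters in each block.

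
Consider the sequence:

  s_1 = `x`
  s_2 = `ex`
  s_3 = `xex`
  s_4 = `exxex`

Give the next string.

Each term (from the third on) is the two preceding terms concatenated in order: term 3 = x·ex = xex.
The next term joins xex and exxex.

xexexxex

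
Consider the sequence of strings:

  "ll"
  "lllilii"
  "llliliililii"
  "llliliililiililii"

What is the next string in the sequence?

The strings grow by a fixed suffix lilii each time.
Applying this once more to llliliililiililii:

llliliililiililiililii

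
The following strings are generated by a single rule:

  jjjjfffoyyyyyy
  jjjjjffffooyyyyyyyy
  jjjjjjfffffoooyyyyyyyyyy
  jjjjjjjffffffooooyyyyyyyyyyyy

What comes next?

jjjjjjjjfffffffoooooyyyyyyyyyyyyyy

The n-th term is n+2 j's then n+1 f's then n-1 o's then 2n+2 y's, where the shown terms are n = 2, 3, 4, 5.
For the next term, n = 6, so the run lengths are 8, 7, 5, 14.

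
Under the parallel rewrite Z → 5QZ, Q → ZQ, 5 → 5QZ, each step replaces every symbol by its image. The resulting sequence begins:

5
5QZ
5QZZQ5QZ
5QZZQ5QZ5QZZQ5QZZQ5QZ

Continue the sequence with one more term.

5QZZQ5QZ5QZZQ5QZZQ5QZ5QZZQ5QZ5QZZQ5QZZQ5QZ5QZZQ5QZZQ5QZ

Applying the rule to each of the 21 symbols of 5QZZQ5QZ5QZZQ5QZZQ5QZ gives the pieces 5QZ ZQ 5QZ 5QZ ZQ 5QZ ZQ 5QZ 5QZ ZQ 5QZ 5QZ ZQ 5QZ ZQ 5QZ 5QZ ZQ 5QZ ZQ 5QZ, which concatenate to the answer.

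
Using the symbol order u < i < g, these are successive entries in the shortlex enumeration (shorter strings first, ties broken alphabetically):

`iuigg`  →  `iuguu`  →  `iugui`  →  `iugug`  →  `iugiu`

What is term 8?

iuggu

Continuing the enumeration 3 steps past iugiu: iugiu → iugii → iugig → (answer).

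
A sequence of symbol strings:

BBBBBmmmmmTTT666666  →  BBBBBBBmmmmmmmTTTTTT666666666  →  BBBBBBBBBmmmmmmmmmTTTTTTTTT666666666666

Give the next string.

Reading off run lengths: B runs 5, 7, 9; m runs 5, 7, 9; T runs 3, 6, 9; 6 runs 6, 9, 12 — each is linear in n (n = 1, 2, …).
At n = 4 the blocks have lengths 11, 11, 12, 15.

BBBBBBBBBBBmmmmmmmmmmmTTTTTTTTTTTT666666666666666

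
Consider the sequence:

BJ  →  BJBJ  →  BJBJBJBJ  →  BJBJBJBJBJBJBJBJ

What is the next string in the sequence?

Each string is two copies of the previous one concatenated.
One more doubling of BJBJBJBJBJBJBJBJ gives the answer.

BJBJBJBJBJBJBJBJBJBJBJBJBJBJBJBJ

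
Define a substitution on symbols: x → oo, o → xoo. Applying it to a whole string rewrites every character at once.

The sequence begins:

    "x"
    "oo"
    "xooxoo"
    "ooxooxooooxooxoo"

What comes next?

Rewriting the 16 symbols of ooxooxooooxooxoo one by one yields xoo xoo oo xoo xoo oo xoo xoo xoo xoo oo xoo xoo oo xoo xoo; concatenated:

xooxooooxooxooooxooxooxooxooooxooxooooxooxoo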